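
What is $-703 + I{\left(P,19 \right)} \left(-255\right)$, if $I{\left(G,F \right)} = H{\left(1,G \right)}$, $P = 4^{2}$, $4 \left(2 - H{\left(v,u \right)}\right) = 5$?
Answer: $- \frac{3577}{4} \approx -894.25$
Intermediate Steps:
$H{\left(v,u \right)} = \frac{3}{4}$ ($H{\left(v,u \right)} = 2 - \frac{5}{4} = \frac{3}{4}$)
$P = 16$
$I{\left(G,F \right)} = \frac{3}{4}$
$-703 + I{\left(P,19 \right)} \left(-255\right) = -703 + \frac{3}{4} \left(-255\right) = -703 - \frac{765}{4} = - \frac{3577}{4}$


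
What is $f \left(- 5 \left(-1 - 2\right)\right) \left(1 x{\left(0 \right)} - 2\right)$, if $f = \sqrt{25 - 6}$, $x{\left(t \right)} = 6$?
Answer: $60 \sqrt{19} \approx 261.53$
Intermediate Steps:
$f = \sqrt{19} \approx 4.3589$
$f \left(- 5 \left(-1 - 2\right)\right) \left(1 x{\left(0 \right)} - 2\right) = \sqrt{19} \left(- 5 \left(-1 - 2\right)\right) \left(1 \cdot 6 - 2\right) = \sqrt{19} \left(\left(-5\right) \left(-3\right)\right) \left(6 - 2\right) = \sqrt{19} \cdot 15 \cdot 4 = 15 \sqrt{19} \cdot 4 = 60 \sqrt{19}$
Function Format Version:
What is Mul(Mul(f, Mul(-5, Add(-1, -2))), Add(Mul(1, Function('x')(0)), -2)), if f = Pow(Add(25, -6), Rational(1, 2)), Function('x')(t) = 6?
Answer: Mul(60, Pow(19, Rational(1, 2))) ≈ 261.53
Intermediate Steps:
f = Pow(19, Rational(1, 2)) ≈ 4.3589
Mul(Mul(f, Mul(-5, Add(-1, -2))), Add(Mul(1, Function('x')(0)), -2)) = Mul(Mul(Pow(19, Rational(1, 2)), Mul(-5, Add(-1, -2))), Add(Mul(1, 6), -2)) = Mul(Mul(Pow(19, Rational(1, 2)), Mul(-5, -3)), Add(6, -2)) = Mul(Mul(Pow(19, Rational(1, 2)), 15), 4) = Mul(Mul(15, Pow(19, Rational(1, 2))), 4) = Mul(60, Pow(19, Rational(1, 2)))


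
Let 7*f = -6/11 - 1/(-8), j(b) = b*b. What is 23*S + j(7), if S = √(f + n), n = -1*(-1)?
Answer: 49 + 23*√89166/308 ≈ 71.299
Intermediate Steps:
j(b) = b²
f = -37/616 (f = (-6/11 - 1/(-8))/7 = (-6*1/11 - 1*(-⅛))/7 = (-6/11 + ⅛)/7 = (⅐)*(-37/88) = -37/616 ≈ -0.060065)
n = 1
S = √89166/308 (S = √(-37/616 + 1) = √(579/616) = √89166/308 ≈ 0.96950)
23*S + j(7) = 23*(√89166/308) + 7² = 23*√89166/308 + 49 = 49 + 23*√89166/308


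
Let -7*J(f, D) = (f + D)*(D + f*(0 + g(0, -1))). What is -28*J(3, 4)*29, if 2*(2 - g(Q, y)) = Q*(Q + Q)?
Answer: 8120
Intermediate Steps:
g(Q, y) = 2 - Q² (g(Q, y) = 2 - Q*(Q + Q)/2 = 2 - Q*2*Q/2 = 2 - Q²)
J(f, D) = -(D + f)*(D + 2*f)/7 (J(f, D) = -(f + D)*(D + f*(0 + (2 - 1*0²)))/7 = -(D + f)*(D + f*(0 + (2 - 1*0)))/7 = -(D + f)*(D + f*(0 + (2 + 0)))/7 = -(D + f)*(D + f*(0 + 2))/7 = -(D + f)*(D + f*2)/7 = -(D + f)*(D + 2*f)/7)
-28*J(3, 4)*29 = -28*(-2/7*3² - ⅐*4² - 3/7*4*3)*29 = -28*(-2/7*9 - ⅐*16 - 36/7)*29 = -28*(-18/7 - 16/7 - 36/7)*29 = -28*(-10)*29 = 280*29 = 8120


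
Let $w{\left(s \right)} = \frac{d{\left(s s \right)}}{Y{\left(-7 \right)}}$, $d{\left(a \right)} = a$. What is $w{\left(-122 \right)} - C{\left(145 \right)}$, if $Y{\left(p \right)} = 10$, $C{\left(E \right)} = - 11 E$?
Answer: $\frac{15417}{5} \approx 3083.4$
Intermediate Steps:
$w{\left(s \right)} = \frac{s^{2}}{10}$ ($w{\left(s \right)} = \frac{s s}{10} = s^{2} \cdot \frac{1}{10} = \frac{s^{2}}{10}$)
$w{\left(-122 \right)} - C{\left(145 \right)} = \frac{\left(-122\right)^{2}}{10} - \left(-11\right) 145 = \frac{1}{10} \cdot 14884 - -1595 = \frac{7442}{5} + 1595 = \frac{15417}{5}$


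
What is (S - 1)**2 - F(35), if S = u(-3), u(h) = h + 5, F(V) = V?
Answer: -34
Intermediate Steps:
u(h) = 5 + h
S = 2 (S = 5 - 3 = 2)
(S - 1)**2 - F(35) = (2 - 1)**2 - 1*35 = 1**2 - 35 = 1 - 35 = -34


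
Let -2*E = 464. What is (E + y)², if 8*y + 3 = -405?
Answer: 80089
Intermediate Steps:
E = -232 (E = -½*464 = -232)
y = -51 (y = -3/8 + (⅛)*(-405) = -3/8 - 405/8 = -51)
(E + y)² = (-232 - 51)² = (-283)² = 80089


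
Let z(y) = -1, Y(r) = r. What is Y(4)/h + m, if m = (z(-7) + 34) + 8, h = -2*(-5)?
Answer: 207/5 ≈ 41.400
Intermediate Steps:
h = 10
m = 41 (m = (-1 + 34) + 8 = 33 + 8 = 41)
Y(4)/h + m = 4/10 + 41 = 4*(1/10) + 41 = 2/5 + 41 = 207/5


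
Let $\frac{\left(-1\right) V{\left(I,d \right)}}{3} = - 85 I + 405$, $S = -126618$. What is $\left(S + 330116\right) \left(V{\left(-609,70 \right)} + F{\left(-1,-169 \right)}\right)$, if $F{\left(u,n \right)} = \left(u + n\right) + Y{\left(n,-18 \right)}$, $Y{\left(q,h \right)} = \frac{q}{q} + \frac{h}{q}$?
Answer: $- \frac{5388369208034}{169} \approx -3.1884 \cdot 10^{10}$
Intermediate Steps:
$Y{\left(q,h \right)} = 1 + \frac{h}{q}$
$F{\left(u,n \right)} = n + u + \frac{-18 + n}{n}$ ($F{\left(u,n \right)} = \left(u + n\right) + \frac{-18 + n}{n} = \left(n + u\right) + \frac{-18 + n}{n} = n + u + \frac{-18 + n}{n}$)
$V{\left(I,d \right)} = -1215 + 255 I$ ($V{\left(I,d \right)} = - 3 \left(- 85 I + 405\right) = - 3 \left(405 - 85 I\right) = -1215 + 255 I$)
$\left(S + 330116\right) \left(V{\left(-609,70 \right)} + F{\left(-1,-169 \right)}\right) = \left(-126618 + 330116\right) \left(\left(-1215 + 255 \left(-609\right)\right) - \left(169 - \frac{18}{169}\right)\right) = 203498 \left(\left(-1215 - 155295\right) - \frac{28543}{169}\right) = 203498 \left(-156510 + \left(1 - 169 - 1 + \frac{18}{169}\right)\right) = 203498 \left(-156510 - \frac{28543}{169}\right) = 203498 \left(- \frac{26478733}{169}\right) = - \frac{5388369208034}{169}$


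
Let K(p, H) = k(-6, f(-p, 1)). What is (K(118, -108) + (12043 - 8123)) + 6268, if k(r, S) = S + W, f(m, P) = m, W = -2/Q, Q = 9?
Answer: 90628/9 ≈ 10070.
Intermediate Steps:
W = -2/9 ≈ -0.22222
k(r, S) = -2/9 + S (k(r, S) = S - 2/9 = -2/9 + S)
K(p, H) = -2/9 - p
(K(118, -108) + (12043 - 8123)) + 6268 = ((-2/9 - 1*118) + (12043 - 8123)) + 6268 = ((-2/9 - 118) + 3920) + 6268 = (-1064/9 + 3920) + 6268 = 34216/9 + 6268 = 90628/9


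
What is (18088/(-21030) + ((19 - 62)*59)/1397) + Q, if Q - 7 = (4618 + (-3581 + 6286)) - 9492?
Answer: -31797912733/14689455 ≈ -2164.7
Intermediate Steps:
Q = -2162 (Q = 7 + ((4618 + (-3581 + 6286)) - 9492) = 7 + ((4618 + 2705) - 9492) = 7 + (7323 - 9492) = 7 - 2169 = -2162)
(18088/(-21030) + ((19 - 62)*59)/1397) + Q = (18088/(-21030) + ((19 - 62)*59)/1397) - 2162 = (18088*(-1/21030) - 43*59*(1/1397)) - 2162 = (-9044/10515 - 2537*1/1397) - 2162 = (-9044/10515 - 2537/1397) - 2162 = -39311023/14689455 - 2162 = -31797912733/14689455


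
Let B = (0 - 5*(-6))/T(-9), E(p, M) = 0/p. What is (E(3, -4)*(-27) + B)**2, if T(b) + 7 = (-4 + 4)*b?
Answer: 900/49 ≈ 18.367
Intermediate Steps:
E(p, M) = 0
T(b) = -7 (T(b) = -7 + (-4 + 4)*b = -7 + 0*b = -7 + 0 = -7)
B = -30/7 (B = (0 - 5*(-6))/(-7) = (0 + 30)*(-1/7) = 30*(-1/7) = -30/7 ≈ -4.2857)
(E(3, -4)*(-27) + B)**2 = (0*(-27) - 30/7)**2 = (0 - 30/7)**2 = (-30/7)**2 = 900/49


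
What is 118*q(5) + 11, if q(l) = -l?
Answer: -579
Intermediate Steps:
118*q(5) + 11 = 118*(-1*5) + 11 = 118*(-5) + 11 = -590 + 11 = -579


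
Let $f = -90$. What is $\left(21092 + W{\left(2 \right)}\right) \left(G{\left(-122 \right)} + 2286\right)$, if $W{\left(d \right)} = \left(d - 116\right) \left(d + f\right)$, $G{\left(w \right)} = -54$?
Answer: $69468768$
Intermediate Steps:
$W{\left(d \right)} = \left(-116 + d\right) \left(-90 + d\right)$ ($W{\left(d \right)} = \left(d - 116\right) \left(d - 90\right) = \left(-116 + d\right) \left(-90 + d\right)$)
$\left(21092 + W{\left(2 \right)}\right) \left(G{\left(-122 \right)} + 2286\right) = \left(21092 + \left(10440 + 2^{2} - 412\right)\right) \left(-54 + 2286\right) = \left(21092 + \left(10440 + 4 - 412\right)\right) 2232 = \left(21092 + 10032\right) 2232 = 31124 \cdot 2232 = 69468768$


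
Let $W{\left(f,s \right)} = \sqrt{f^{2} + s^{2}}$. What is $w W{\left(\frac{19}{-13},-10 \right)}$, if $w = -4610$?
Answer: $- \frac{4610 \sqrt{17261}}{13} \approx -46590.0$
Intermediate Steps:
$w W{\left(\frac{19}{-13},-10 \right)} = - 4610 \sqrt{\left(\frac{19}{-13}\right)^{2} + \left(-10\right)^{2}} = - 4610 \sqrt{\left(19 \left(- \frac{1}{13}\right)\right)^{2} + 100} = - 4610 \sqrt{\left(- \frac{19}{13}\right)^{2} + 100} = - 4610 \sqrt{\frac{361}{169} + 100} = - 4610 \sqrt{\frac{17261}{169}} = - 4610 \frac{\sqrt{17261}}{13} = - \frac{4610 \sqrt{17261}}{13}$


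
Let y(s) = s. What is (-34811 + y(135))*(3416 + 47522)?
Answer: -1766326088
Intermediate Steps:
(-34811 + y(135))*(3416 + 47522) = (-34811 + 135)*(3416 + 47522) = -34676*50938 = -1766326088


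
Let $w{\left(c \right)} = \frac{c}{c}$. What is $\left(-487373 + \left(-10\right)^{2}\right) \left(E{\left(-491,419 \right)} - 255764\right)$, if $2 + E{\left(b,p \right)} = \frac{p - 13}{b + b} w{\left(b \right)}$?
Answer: $\frac{61192381180357}{491} \approx 1.2463 \cdot 10^{11}$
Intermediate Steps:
$w{\left(c \right)} = 1$
$E{\left(b,p \right)} = -2 + \frac{-13 + p}{2 b}$ ($E{\left(b,p \right)} = -2 + \frac{p - 13}{b + b} 1 = -2 + \frac{-13 + p}{2 b} 1 = -2 + \frac{-13 + p}{2 b}$)
$\left(-487373 + \left(-10\right)^{2}\right) \left(E{\left(-491,419 \right)} - 255764\right) = \left(-487373 + \left(-10\right)^{2}\right) \left(\frac{-13 + 419 - -1964}{2 \left(-491\right)} - 255764\right) = \left(-487373 + 100\right) \left(\frac{1}{2} \left(- \frac{1}{491}\right) \left(-13 + 419 + 1964\right) - 255764\right) = - 487273 \left(\frac{1}{2} \left(- \frac{1}{491}\right) 2370 - 255764\right) = - 487273 \left(- \frac{1185}{491} - 255764\right) = \left(-487273\right) \left(- \frac{125581309}{491}\right) = \frac{61192381180357}{491}$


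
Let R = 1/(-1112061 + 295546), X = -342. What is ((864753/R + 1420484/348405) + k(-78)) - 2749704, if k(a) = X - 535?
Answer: -246004083188709796/348405 ≈ -7.0609e+11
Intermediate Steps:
R = -1/816515 (R = 1/(-816515) = -1/816515 ≈ -1.2247e-6)
k(a) = -877 (k(a) = -342 - 535 = -877)
((864753/R + 1420484/348405) + k(-78)) - 2749704 = ((864753/(-1/816515) + 1420484/348405) - 877) - 2749704 = ((864753*(-816515) + 1420484*(1/348405)) - 877) - 2749704 = ((-706083795795 + 1420484/348405) - 877) - 2749704 = (-246003124872536491/348405 - 877) - 2749704 = -246003125178087676/348405 - 2749704 = -246004083188709796/348405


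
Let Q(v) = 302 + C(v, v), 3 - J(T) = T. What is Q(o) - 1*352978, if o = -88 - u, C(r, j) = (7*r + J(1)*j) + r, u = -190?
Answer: -351656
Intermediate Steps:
J(T) = 3 - T
C(r, j) = 2*j + 8*r (C(r, j) = (7*r + (3 - 1*1)*j) + r = (7*r + (3 - 1)*j) + r = (7*r + 2*j) + r = (2*j + 7*r) + r = 2*j + 8*r)
o = 102 (o = -88 - 1*(-190) = -88 + 190 = 102)
Q(v) = 302 + 10*v (Q(v) = 302 + (2*v + 8*v) = 302 + 10*v)
Q(o) - 1*352978 = (302 + 10*102) - 1*352978 = (302 + 1020) - 352978 = 1322 - 352978 = -351656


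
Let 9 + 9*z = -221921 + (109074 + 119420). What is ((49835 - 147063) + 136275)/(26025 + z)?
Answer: 117141/80263 ≈ 1.4595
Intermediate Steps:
z = 2188/3 (z = -1 + (-221921 + (109074 + 119420))/9 = -1 + (-221921 + 228494)/9 = -1 + (⅑)*6573 = -1 + 2191/3 = 2188/3 ≈ 729.33)
((49835 - 147063) + 136275)/(26025 + z) = ((49835 - 147063) + 136275)/(26025 + 2188/3) = (-97228 + 136275)/(80263/3) = 39047*(3/80263) = 117141/80263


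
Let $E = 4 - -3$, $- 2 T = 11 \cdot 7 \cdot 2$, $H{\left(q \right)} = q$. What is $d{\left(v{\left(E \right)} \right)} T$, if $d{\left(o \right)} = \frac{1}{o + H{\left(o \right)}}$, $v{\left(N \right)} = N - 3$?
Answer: $- \frac{77}{8} \approx -9.625$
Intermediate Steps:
$T = -77$ ($T = - \frac{11 \cdot 7 \cdot 2}{2} = - \frac{77 \cdot 2}{2} = \left(- \frac{1}{2}\right) 154 = -77$)
$E = 7$ ($E = 4 + 3 = 7$)
$v{\left(N \right)} = -3 + N$ ($v{\left(N \right)} = N - 3 = -3 + N$)
$d{\left(o \right)} = \frac{1}{2 o}$ ($d{\left(o \right)} = \frac{1}{o + o} = \frac{1}{2 o}$)
$d{\left(v{\left(E \right)} \right)} T = \frac{1}{2 \left(-3 + 7\right)} \left(-77\right) = \frac{1}{2 \cdot 4} \left(-77\right) = \frac{1}{2} \cdot \frac{1}{4} \left(-77\right) = \frac{1}{8} \left(-77\right) = - \frac{77}{8}$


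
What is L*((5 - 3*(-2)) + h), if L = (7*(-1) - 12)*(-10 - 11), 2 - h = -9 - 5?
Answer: 10773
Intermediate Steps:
h = 16 (h = 2 - (-9 - 5) = 2 - 1*(-14) = 2 + 14 = 16)
L = 399 (L = (-7 - 12)*(-21) = -19*(-21) = 399)
L*((5 - 3*(-2)) + h) = 399*((5 - 3*(-2)) + 16) = 399*((5 + 6) + 16) = 399*(11 + 16) = 399*27 = 10773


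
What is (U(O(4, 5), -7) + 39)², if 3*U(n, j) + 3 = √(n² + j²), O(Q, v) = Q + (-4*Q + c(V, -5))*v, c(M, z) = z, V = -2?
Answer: 23246/9 + 380*√410/3 ≈ 5147.7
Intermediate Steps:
O(Q, v) = Q + v*(-5 - 4*Q) (O(Q, v) = Q + (-4*Q - 5)*v = Q + (-5 - 4*Q)*v = Q + v*(-5 - 4*Q))
U(n, j) = -1 + √(j² + n²)/3 (U(n, j) = -1 + √(n² + j²)/3 = -1 + √(j² + n²)/3)
(U(O(4, 5), -7) + 39)² = ((-1 + √((-7)² + (4 - 5*5 - 4*4*5)²)/3) + 39)² = ((-1 + √(49 + (4 - 25 - 80)²)/3) + 39)² = ((-1 + √(49 + (-101)²)/3) + 39)² = ((-1 + √(49 + 10201)/3) + 39)² = ((-1 + √10250/3) + 39)² = ((-1 + (5*√410)/3) + 39)² = ((-1 + 5*√410/3) + 39)² = (38 + 5*√410/3)²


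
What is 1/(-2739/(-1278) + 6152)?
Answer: 426/2621665 ≈ 0.00016249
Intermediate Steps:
1/(-2739/(-1278) + 6152) = 1/(-2739*(-1/1278) + 6152) = 1/(913/426 + 6152) = 1/(2621665/426) = 426/2621665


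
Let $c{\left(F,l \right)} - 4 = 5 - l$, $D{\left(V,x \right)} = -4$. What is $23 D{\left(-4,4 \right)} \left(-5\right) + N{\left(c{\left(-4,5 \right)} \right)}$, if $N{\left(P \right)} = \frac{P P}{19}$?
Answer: $\frac{8756}{19} \approx 460.84$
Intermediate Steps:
$c{\left(F,l \right)} = 9 - l$ ($c{\left(F,l \right)} = 4 - \left(-5 + l\right) = 9 - l$)
$N{\left(P \right)} = \frac{P^{2}}{19}$ ($N{\left(P \right)} = P^{2} \cdot \frac{1}{19} = \frac{P^{2}}{19}$)
$23 D{\left(-4,4 \right)} \left(-5\right) + N{\left(c{\left(-4,5 \right)} \right)} = 23 \left(-4\right) \left(-5\right) + \frac{\left(9 - 5\right)^{2}}{19} = \left(-92\right) \left(-5\right) + \frac{\left(9 - 5\right)^{2}}{19} = 460 + \frac{4^{2}}{19} = 460 + \frac{1}{19} \cdot 16 = 460 + \frac{16}{19} = \frac{8756}{19}$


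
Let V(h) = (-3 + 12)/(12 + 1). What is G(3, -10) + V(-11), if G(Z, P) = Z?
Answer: 48/13 ≈ 3.6923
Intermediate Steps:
V(h) = 9/13
G(3, -10) + V(-11) = 3 + 9/13 = 48/13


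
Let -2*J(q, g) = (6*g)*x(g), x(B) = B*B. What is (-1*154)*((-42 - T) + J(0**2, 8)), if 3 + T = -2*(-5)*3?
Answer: 247170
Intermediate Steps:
x(B) = B**2
J(q, g) = -3*g**3 (J(q, g) = -6*g*g**2/2 = -3*g**3)
T = 27 (T = -3 - 2*(-5)*3 = -3 + 10*3 = -3 + 30 = 27)
(-1*154)*((-42 - T) + J(0**2, 8)) = (-1*154)*((-42 - 1*27) - 3*8**3) = -154*((-42 - 27) - 3*512) = -154*(-69 - 1536) = -154*(-1605) = 247170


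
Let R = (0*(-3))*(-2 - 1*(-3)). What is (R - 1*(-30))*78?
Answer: 2340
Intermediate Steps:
R = 0 (R = 0*(-2 + 3) = 0*1 = 0)
(R - 1*(-30))*78 = (0 - 1*(-30))*78 = (0 + 30)*78 = 30*78 = 2340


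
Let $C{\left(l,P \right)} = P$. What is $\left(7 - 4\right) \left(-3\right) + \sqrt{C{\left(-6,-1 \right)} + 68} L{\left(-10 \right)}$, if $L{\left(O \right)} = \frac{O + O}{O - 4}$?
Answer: $-9 + \frac{10 \sqrt{67}}{7} \approx 2.6934$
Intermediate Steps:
$L{\left(O \right)} = \frac{2 O}{-4 + O}$
$\left(7 - 4\right) \left(-3\right) + \sqrt{C{\left(-6,-1 \right)} + 68} L{\left(-10 \right)} = \left(7 - 4\right) \left(-3\right) + \sqrt{-1 + 68} \cdot 2 \left(-10\right) \frac{1}{-4 - 10} = 3 \left(-3\right) + \sqrt{67} \cdot 2 \left(-10\right) \frac{1}{-14} = -9 + \sqrt{67} \cdot 2 \left(-10\right) \left(- \frac{1}{14}\right) = -9 + \sqrt{67} \cdot \frac{10}{7} = -9 + \frac{10 \sqrt{67}}{7}$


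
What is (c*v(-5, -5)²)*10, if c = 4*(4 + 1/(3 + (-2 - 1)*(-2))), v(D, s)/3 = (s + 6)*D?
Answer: 37000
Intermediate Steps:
v(D, s) = 3*D*(6 + s) (v(D, s) = 3*((s + 6)*D) = 3*((6 + s)*D) = 3*(D*(6 + s)) = 3*D*(6 + s))
c = 148/9 (c = 4*(4 + 1/(3 - 3*(-2))) = 4*(4 + 1/(3 + 6)) = 4*(4 + 1/9) = 4*(4 + ⅑) = 4*(37/9) = 148/9 ≈ 16.444)
(c*v(-5, -5)²)*10 = (148*(3*(-5)*(6 - 5))²/9)*10 = (148*(3*(-5)*1)²/9)*10 = ((148/9)*(-15)²)*10 = ((148/9)*225)*10 = 3700*10 = 37000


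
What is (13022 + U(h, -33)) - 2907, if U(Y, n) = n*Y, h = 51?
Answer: 8432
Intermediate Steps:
U(Y, n) = Y*n
(13022 + U(h, -33)) - 2907 = (13022 + 51*(-33)) - 2907 = (13022 - 1683) - 2907 = 11339 - 2907 = 8432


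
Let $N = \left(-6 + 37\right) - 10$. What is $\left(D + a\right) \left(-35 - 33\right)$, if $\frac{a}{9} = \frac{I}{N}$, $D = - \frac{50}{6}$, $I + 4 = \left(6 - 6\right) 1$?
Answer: $\frac{14348}{21} \approx 683.24$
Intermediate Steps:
$I = -4$ ($I = -4 + \left(6 - 6\right) 1 = -4 + 0 \cdot 1 = -4 + 0 = -4$)
$D = - \frac{25}{3}$ ($D = \left(-50\right) \frac{1}{6} = - \frac{25}{3} \approx -8.3333$)
$N = 21$ ($N = 31 - 10 = 21$)
$a = - \frac{12}{7}$ ($a = 9 \left(- \frac{4}{21}\right) = - \frac{12}{7} \approx -1.7143$)
$\left(D + a\right) \left(-35 - 33\right) = \left(- \frac{25}{3} - \frac{12}{7}\right) \left(-35 - 33\right) = - \frac{211 \left(-35 - 33\right)}{21} = \left(- \frac{211}{21}\right) \left(-68\right) = \frac{14348}{21}$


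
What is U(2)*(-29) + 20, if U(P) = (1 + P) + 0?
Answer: -67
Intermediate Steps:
U(P) = 1 + P
U(2)*(-29) + 20 = (1 + 2)*(-29) + 20 = 3*(-29) + 20 = -87 + 20 = -67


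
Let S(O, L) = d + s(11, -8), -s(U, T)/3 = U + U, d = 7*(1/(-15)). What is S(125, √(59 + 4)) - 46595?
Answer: -699922/15 ≈ -46661.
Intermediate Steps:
d = -7/15 (d = 7*(1*(-1/15)) = 7*(-1/15) = -7/15 ≈ -0.46667)
s(U, T) = -6*U (s(U, T) = -3*(U + U) = -6*U)
S(O, L) = -997/15 (S(O, L) = -7/15 - 6*11 = -7/15 - 66 = -997/15)
S(125, √(59 + 4)) - 46595 = -997/15 - 46595 = -699922/15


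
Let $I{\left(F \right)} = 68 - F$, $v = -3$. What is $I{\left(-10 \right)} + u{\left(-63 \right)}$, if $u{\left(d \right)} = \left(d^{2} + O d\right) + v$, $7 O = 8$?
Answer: $3972$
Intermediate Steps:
$O = \frac{8}{7}$ ($O = \frac{1}{7} \cdot 8 = \frac{8}{7} \approx 1.1429$)
$u{\left(d \right)} = -3 + d^{2} + \frac{8 d}{7}$ ($u{\left(d \right)} = \left(d^{2} + \frac{8 d}{7}\right) - 3 = -3 + d^{2} + \frac{8 d}{7}$)
$I{\left(-10 \right)} + u{\left(-63 \right)} = \left(68 - -10\right) + \left(-3 + \left(-63\right)^{2} + \frac{8}{7} \left(-63\right)\right) = \left(68 + 10\right) - -3894 = 78 + 3894 = 3972$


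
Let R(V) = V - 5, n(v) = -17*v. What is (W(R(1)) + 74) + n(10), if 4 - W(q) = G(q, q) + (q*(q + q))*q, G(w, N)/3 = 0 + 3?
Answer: 27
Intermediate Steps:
R(V) = -5 + V
G(w, N) = 9 (G(w, N) = 3*(0 + 3) = 3*3 = 9)
W(q) = -5 - 2*q³ (W(q) = 4 - (9 + (q*(q + q))*q) = 4 - (9 + (q*(2*q))*q) = 4 - (9 + (2*q²)*q) = 4 - (9 + 2*q³) = 4 + (-9 - 2*q³) = -5 - 2*q³)
(W(R(1)) + 74) + n(10) = ((-5 - 2*(-5 + 1)³) + 74) - 17*10 = ((-5 - 2*(-4)³) + 74) - 170 = ((-5 - 2*(-64)) + 74) - 170 = ((-5 + 128) + 74) - 170 = (123 + 74) - 170 = 197 - 170 = 27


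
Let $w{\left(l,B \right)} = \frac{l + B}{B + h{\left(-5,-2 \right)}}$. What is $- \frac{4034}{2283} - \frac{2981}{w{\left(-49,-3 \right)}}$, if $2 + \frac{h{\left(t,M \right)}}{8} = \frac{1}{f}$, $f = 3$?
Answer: $- \frac{37122759}{39572} \approx -938.11$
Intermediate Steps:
$h{\left(t,M \right)} = - \frac{40}{3}$ ($h{\left(t,M \right)} = -16 + \frac{8}{3} = - \frac{40}{3}$)
$w{\left(l,B \right)} = \frac{B + l}{- \frac{40}{3} + B}$ ($w{\left(l,B \right)} = \frac{l + B}{B - \frac{40}{3}} = \frac{B + l}{- \frac{40}{3} + B}$)
$- \frac{4034}{2283} - \frac{2981}{w{\left(-49,-3 \right)}} = - \frac{4034}{2283} - \frac{2981}{3 \frac{1}{-40 + 3 \left(-3\right)} \left(-3 - 49\right)} = \left(-4034\right) \frac{1}{2283} - \frac{2981}{3 \frac{1}{-40 - 9} \left(-52\right)} = - \frac{4034}{2283} - \frac{2981}{3 \frac{1}{-49} \left(-52\right)} = - \frac{4034}{2283} - \frac{2981}{3 \left(- \frac{1}{49}\right) \left(-52\right)} = - \frac{4034}{2283} - \frac{2981}{\frac{156}{49}} = - \frac{4034}{2283} - \frac{146069}{156} = - \frac{37122759}{39572}$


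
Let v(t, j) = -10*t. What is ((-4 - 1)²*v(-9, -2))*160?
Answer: 360000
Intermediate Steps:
((-4 - 1)²*v(-9, -2))*160 = ((-4 - 1)²*(-10*(-9)))*160 = ((-5)²*90)*160 = (25*90)*160 = 2250*160 = 360000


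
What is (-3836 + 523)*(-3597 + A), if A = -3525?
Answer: 23595186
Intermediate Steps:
(-3836 + 523)*(-3597 + A) = (-3836 + 523)*(-3597 - 3525) = -3313*(-7122) = 23595186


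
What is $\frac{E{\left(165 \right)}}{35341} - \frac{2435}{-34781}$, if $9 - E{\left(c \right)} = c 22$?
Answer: $- \frac{39886666}{1229195321} \approx -0.032449$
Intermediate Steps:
$E{\left(c \right)} = 9 - 22 c$ ($E{\left(c \right)} = 9 - c 22 = 9 - 22 c$)
$\frac{E{\left(165 \right)}}{35341} - \frac{2435}{-34781} = \frac{9 - 3630}{35341} - \frac{2435}{-34781} = \left(9 - 3630\right) \frac{1}{35341} - - \frac{2435}{34781} = \left(-3621\right) \frac{1}{35341} + \frac{2435}{34781} = - \frac{3621}{35341} + \frac{2435}{34781} = - \frac{39886666}{1229195321}$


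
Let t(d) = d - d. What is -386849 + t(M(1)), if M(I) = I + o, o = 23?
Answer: -386849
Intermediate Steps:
M(I) = 23 + I (M(I) = I + 23 = 23 + I)
t(d) = 0
-386849 + t(M(1)) = -386849 + 0 = -386849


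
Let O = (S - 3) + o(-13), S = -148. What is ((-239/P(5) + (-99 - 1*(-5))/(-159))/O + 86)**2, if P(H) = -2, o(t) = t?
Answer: 19774768415689/2719831104 ≈ 7270.6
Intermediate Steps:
O = -164 (O = (-148 - 3) - 13 = -151 - 13 = -164)
((-239/P(5) + (-99 - 1*(-5))/(-159))/O + 86)**2 = ((-239/(-2) + (-99 - 1*(-5))/(-159))/(-164) + 86)**2 = ((-239*(-1/2) + (-99 + 5)*(-1/159))*(-1/164) + 86)**2 = ((239/2 - 94*(-1/159))*(-1/164) + 86)**2 = ((239/2 + 94/159)*(-1/164) + 86)**2 = ((38189/318)*(-1/164) + 86)**2 = (-38189/52152 + 86)**2 = (4446883/52152)**2 = 19774768415689/2719831104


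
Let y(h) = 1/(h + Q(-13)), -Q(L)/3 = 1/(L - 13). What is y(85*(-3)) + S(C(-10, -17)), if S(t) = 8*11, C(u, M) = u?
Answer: 583150/6627 ≈ 87.996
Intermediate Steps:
S(t) = 88
Q(L) = -3/(-13 + L) (Q(L) = -3/(L - 13) = -3/(-13 + L))
y(h) = 1/(3/26 + h) (y(h) = 1/(h - 3/(-13 - 13)) = 1/(h - 3/(-26)) = 1/(h - 3*(-1/26)) = 1/(h + 3/26) = 1/(3/26 + h))
y(85*(-3)) + S(C(-10, -17)) = 26/(3 + 26*(85*(-3))) + 88 = 26/(3 + 26*(-255)) + 88 = 26/(3 - 6630) + 88 = 26/(-6627) + 88 = 26*(-1/6627) + 88 = -26/6627 + 88 = 583150/6627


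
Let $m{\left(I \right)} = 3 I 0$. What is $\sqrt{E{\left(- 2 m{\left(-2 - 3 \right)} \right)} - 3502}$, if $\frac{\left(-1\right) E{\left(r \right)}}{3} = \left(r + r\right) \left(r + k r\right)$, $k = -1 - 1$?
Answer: $i \sqrt{3502} \approx 59.178 i$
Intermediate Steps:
$k = -2$ ($k = -1 - 1 = -2$)
$m{\left(I \right)} = 0$
$E{\left(r \right)} = 6 r^{2}$ ($E{\left(r \right)} = - 3 \left(r + r\right) \left(r - 2 r\right) = - 3 \cdot 2 r \left(- r\right) = - 3 \left(- 2 r^{2}\right) = 6 r^{2}$)
$\sqrt{E{\left(- 2 m{\left(-2 - 3 \right)} \right)} - 3502} = \sqrt{6 \left(\left(-2\right) 0\right)^{2} - 3502} = \sqrt{6 \cdot 0^{2} - 3502} = \sqrt{6 \cdot 0 - 3502} = \sqrt{0 - 3502} = \sqrt{-3502} = i \sqrt{3502}$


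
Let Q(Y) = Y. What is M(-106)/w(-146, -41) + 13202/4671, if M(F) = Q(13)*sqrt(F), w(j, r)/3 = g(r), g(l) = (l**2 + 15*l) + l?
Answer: 13202/4671 + 13*I*sqrt(106)/3075 ≈ 2.8264 + 0.043526*I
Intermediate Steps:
g(l) = l**2 + 16*l
w(j, r) = 3*r*(16 + r) (w(j, r) = 3*(r*(16 + r)) = 3*r*(16 + r))
M(F) = 13*sqrt(F)
M(-106)/w(-146, -41) + 13202/4671 = (13*sqrt(-106))/((3*(-41)*(16 - 41))) + 13202/4671 = (13*(I*sqrt(106)))/((3*(-41)*(-25))) + 13202*(1/4671) = (13*I*sqrt(106))/3075 + 13202/4671 = (13*I*sqrt(106))*(1/3075) + 13202/4671 = 13*I*sqrt(106)/3075 + 13202/4671 = 13202/4671 + 13*I*sqrt(106)/3075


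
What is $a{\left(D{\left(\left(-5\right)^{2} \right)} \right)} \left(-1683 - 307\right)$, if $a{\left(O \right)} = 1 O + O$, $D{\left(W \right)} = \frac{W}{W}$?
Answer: $-3980$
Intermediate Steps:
$D{\left(W \right)} = 1$
$a{\left(O \right)} = 2 O$ ($a{\left(O \right)} = O + O = 2 O$)
$a{\left(D{\left(\left(-5\right)^{2} \right)} \right)} \left(-1683 - 307\right) = 2 \cdot 1 \left(-1683 - 307\right) = 2 \left(-1990\right) = -3980$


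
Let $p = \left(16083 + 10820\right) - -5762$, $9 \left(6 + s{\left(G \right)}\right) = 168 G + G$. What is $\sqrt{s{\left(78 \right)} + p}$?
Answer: $\frac{\sqrt{307113}}{3} \approx 184.73$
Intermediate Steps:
$s{\left(G \right)} = -6 + \frac{169 G}{9}$ ($s{\left(G \right)} = -6 + \frac{168 G + G}{9} = -6 + \frac{169 G}{9}$)
$p = 32665$ ($p = 26903 + 5762 = 32665$)
$\sqrt{s{\left(78 \right)} + p} = \sqrt{\left(-6 + \frac{169}{9} \cdot 78\right) + 32665} = \sqrt{\left(-6 + \frac{4394}{3}\right) + 32665} = \sqrt{\frac{4376}{3} + 32665} = \sqrt{\frac{102371}{3}} = \frac{\sqrt{307113}}{3}$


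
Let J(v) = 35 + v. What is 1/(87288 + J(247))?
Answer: 1/87570 ≈ 1.1419e-5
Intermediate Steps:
1/(87288 + J(247)) = 1/(87288 + (35 + 247)) = 1/(87288 + 282) = 1/87570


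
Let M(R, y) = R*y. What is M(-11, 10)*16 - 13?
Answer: -1773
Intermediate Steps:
M(-11, 10)*16 - 13 = -11*10*16 - 13 = -110*16 - 13 = -1760 - 13 = -1773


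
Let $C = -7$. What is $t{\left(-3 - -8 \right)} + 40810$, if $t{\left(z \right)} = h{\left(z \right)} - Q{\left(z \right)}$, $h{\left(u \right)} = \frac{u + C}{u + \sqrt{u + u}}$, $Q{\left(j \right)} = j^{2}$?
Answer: $\frac{122353}{3} + \frac{2 \sqrt{10}}{15} \approx 40785.0$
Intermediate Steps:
$h{\left(u \right)} = \frac{-7 + u}{u + \sqrt{2} \sqrt{u}}$ ($h{\left(u \right)} = \frac{u - 7}{u + \sqrt{u + u}} = \frac{-7 + u}{u + \sqrt{2 u}} = \frac{-7 + u}{u + \sqrt{2} \sqrt{u}}$)
$t{\left(z \right)} = - z^{2} + \frac{-7 + z}{z + \sqrt{2} \sqrt{z}}$ ($t{\left(z \right)} = \frac{-7 + z}{z + \sqrt{2} \sqrt{z}} - z^{2} = - z^{2} + \frac{-7 + z}{z + \sqrt{2} \sqrt{z}}$)
$t{\left(-3 - -8 \right)} + 40810 = \frac{-7 - -5 - \left(-3 - -8\right)^{3} - \sqrt{2} \left(-3 - -8\right)^{\frac{5}{2}}}{\left(-3 - -8\right) + \sqrt{2} \sqrt{-3 - -8}} + 40810 = \frac{-7 + \left(-3 + 8\right) - \left(-3 + 8\right)^{3} - \sqrt{2} \left(-3 + 8\right)^{\frac{5}{2}}}{\left(-3 + 8\right) + \sqrt{2} \sqrt{-3 + 8}} + 40810 = \frac{-7 + 5 - 5^{3} - \sqrt{2} \cdot 5^{\frac{5}{2}}}{5 + \sqrt{2} \sqrt{5}} + 40810 = \frac{-7 + 5 - 125 - \sqrt{2} \cdot 25 \sqrt{5}}{5 + \sqrt{10}} + 40810 = \frac{-7 + 5 - 125 - 25 \sqrt{10}}{5 + \sqrt{10}} + 40810 = \frac{-127 - 25 \sqrt{10}}{5 + \sqrt{10}} + 40810 = 40810 + \frac{-127 - 25 \sqrt{10}}{5 + \sqrt{10}}$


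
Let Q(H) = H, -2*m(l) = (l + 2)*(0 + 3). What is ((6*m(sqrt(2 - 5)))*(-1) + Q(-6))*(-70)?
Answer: -840 - 630*I*sqrt(3) ≈ -840.0 - 1091.2*I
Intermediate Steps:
m(l) = -3 - 3*l/2 (m(l) = -(l + 2)*(0 + 3)/2 = -(2 + l)*3/2 = -(6 + 3*l)/2 = -3 - 3*l/2)
((6*m(sqrt(2 - 5)))*(-1) + Q(-6))*(-70) = ((6*(-3 - 3*sqrt(2 - 5)/2))*(-1) - 6)*(-70) = ((6*(-3 - 3*I*sqrt(3)/2))*(-1) - 6)*(-70) = ((-18 - 9*I*sqrt(3))*(-1) - 6)*(-70) = ((18 + 9*I*sqrt(3)) - 6)*(-70) = (12 + 9*I*sqrt(3))*(-70) = -840 - 630*I*sqrt(3)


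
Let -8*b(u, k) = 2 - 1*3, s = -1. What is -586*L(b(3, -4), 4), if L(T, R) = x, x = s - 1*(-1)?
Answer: 0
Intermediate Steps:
b(u, k) = ⅛ (b(u, k) = -(2 - 1*3)/8 = -(2 - 3)/8 = -⅛*(-1) = ⅛)
x = 0 (x = -1 - 1*(-1) = -1 + 1 = 0)
L(T, R) = 0
-586*L(b(3, -4), 4) = -586*0 = 0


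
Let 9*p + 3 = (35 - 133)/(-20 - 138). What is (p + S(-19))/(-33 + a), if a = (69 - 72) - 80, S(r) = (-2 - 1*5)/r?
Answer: -1405/1567044 ≈ -0.00089659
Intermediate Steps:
p = -188/711 (p = -⅓ + ((35 - 133)/(-20 - 138))/9 = -⅓ + (-98/(-158))/9 = -⅓ + (-98*(-1/158))/9 = -⅓ + (⅑)*(49/79) = -⅓ + 49/711 = -188/711 ≈ -0.26442)
S(r) = -7/r (S(r) = (-2 - 5)/r = -7/r)
a = -83 (a = -3 - 80 = -83)
(p + S(-19))/(-33 + a) = (-188/711 - 7/(-19))/(-33 - 83) = (-188/711 - 7*(-1/19))/(-116) = (-188/711 + 7/19)*(-1/116) = (1405/13509)*(-1/116) = -1405/1567044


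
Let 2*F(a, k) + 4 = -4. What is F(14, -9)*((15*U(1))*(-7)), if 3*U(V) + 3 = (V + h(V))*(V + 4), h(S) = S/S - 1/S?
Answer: 280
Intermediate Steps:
F(a, k) = -4 (F(a, k) = -2 + (½)*(-4) = -2 - 2 = -4)
h(S) = 1 - 1/S
U(V) = -1 + (4 + V)*(V + (-1 + V)/V)/3 (U(V) = -1 + ((V + (-1 + V)/V)*(V + 4))/3 = -1 + ((V + (-1 + V)/V)*(4 + V))/3 = -1 + ((4 + V)*(V + (-1 + V)/V))/3 = -1 + (4 + V)*(V + (-1 + V)/V)/3)
F(14, -9)*((15*U(1))*(-7)) = -4*15*((⅓)*(-4 + 1³ + 5*1²)/1)*(-7) = -4*15*((⅓)*1*(-4 + 1 + 5*1))*(-7) = -4*15*((⅓)*1*(-4 + 1 + 5))*(-7) = -4*15*((⅓)*1*2)*(-7) = -4*15*(⅔)*(-7) = -40*(-7) = -4*(-70) = 280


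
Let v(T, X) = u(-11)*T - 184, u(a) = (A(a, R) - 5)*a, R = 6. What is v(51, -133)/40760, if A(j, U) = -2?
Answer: 3743/40760 ≈ 0.091830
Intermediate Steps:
u(a) = -7*a (u(a) = (-2 - 5)*a = -7*a)
v(T, X) = -184 + 77*T (v(T, X) = (-7*(-11))*T - 184 = 77*T - 184 = -184 + 77*T)
v(51, -133)/40760 = (-184 + 77*51)/40760 = (-184 + 3927)*(1/40760) = 3743*(1/40760) = 3743/40760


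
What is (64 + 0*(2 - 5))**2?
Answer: 4096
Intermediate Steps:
(64 + 0*(2 - 5))**2 = (64 + 0*(-3))**2 = (64 + 0)**2 = 64**2 = 4096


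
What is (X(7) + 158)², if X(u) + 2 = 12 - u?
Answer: 25921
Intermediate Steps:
X(u) = 10 - u (X(u) = -2 + (12 - u) = 10 - u)
(X(7) + 158)² = ((10 - 1*7) + 158)² = ((10 - 7) + 158)² = (3 + 158)² = 161² = 25921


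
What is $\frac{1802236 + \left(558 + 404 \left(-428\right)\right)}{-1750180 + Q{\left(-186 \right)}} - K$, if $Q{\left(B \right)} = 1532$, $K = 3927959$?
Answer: $- \frac{3434309639657}{874324} \approx -3.928 \cdot 10^{6}$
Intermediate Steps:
$\frac{1802236 + \left(558 + 404 \left(-428\right)\right)}{-1750180 + Q{\left(-186 \right)}} - K = \frac{1802236 + \left(558 + 404 \left(-428\right)\right)}{-1750180 + 1532} - 3927959 = \frac{1802236 + \left(558 - 172912\right)}{-1748648} - 3927959 = \left(1802236 - 172354\right) \left(- \frac{1}{1748648}\right) - 3927959 = 1629882 \left(- \frac{1}{1748648}\right) - 3927959 = - \frac{814941}{874324} - 3927959 = - \frac{3434309639657}{874324}$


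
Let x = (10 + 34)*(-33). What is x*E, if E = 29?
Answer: -42108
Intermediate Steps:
x = -1452 (x = 44*(-33) = -1452)
x*E = -1452*29 = -42108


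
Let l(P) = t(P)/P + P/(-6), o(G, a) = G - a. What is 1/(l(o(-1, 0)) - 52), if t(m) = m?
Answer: -6/305 ≈ -0.019672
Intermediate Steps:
l(P) = 1 - P/6 (l(P) = P/P + P/(-6) = 1 + P*(-1/6) = 1 - P/6)
1/(l(o(-1, 0)) - 52) = 1/((1 - (-1 - 1*0)/6) - 52) = 1/((1 - (-1 + 0)/6) - 52) = 1/((1 - 1/6*(-1)) - 52) = 1/((1 + 1/6) - 52) = 1/(7/6 - 52) = 1/(-305/6) = -6/305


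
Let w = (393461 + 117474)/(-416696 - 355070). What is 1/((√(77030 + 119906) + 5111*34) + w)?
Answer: 358143096739806/62235315509267257865 - 4121956808*√49234/62235315509267257865 ≈ 5.7400e-6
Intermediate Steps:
w = -30055/45398 (w = 510935/(-771766) = 510935*(-1/771766) = -30055/45398 ≈ -0.66203)
1/((√(77030 + 119906) + 5111*34) + w) = 1/((√(77030 + 119906) + 5111*34) - 30055/45398) = 1/((√196936 + 173774) - 30055/45398) = 1/((2*√49234 + 173774) - 30055/45398) = 1/((173774 + 2*√49234) - 30055/45398) = 1/(7888961997/45398 + 2*√49234)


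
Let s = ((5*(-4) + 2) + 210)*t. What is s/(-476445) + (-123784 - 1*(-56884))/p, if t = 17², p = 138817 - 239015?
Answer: 4385730646/7956472685 ≈ 0.55122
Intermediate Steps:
p = -100198
t = 289
s = 55488 (s = ((5*(-4) + 2) + 210)*289 = ((-20 + 2) + 210)*289 = (-18 + 210)*289 = 192*289 = 55488)
s/(-476445) + (-123784 - 1*(-56884))/p = 55488/(-476445) + (-123784 - 1*(-56884))/(-100198) = 55488*(-1/476445) + (-123784 + 56884)*(-1/100198) = -18496/158815 - 66900*(-1/100198) = -18496/158815 + 33450/50099 = 4385730646/7956472685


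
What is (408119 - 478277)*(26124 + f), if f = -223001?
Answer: 13812496566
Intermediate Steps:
(408119 - 478277)*(26124 + f) = (408119 - 478277)*(26124 - 223001) = -70158*(-196877) = 13812496566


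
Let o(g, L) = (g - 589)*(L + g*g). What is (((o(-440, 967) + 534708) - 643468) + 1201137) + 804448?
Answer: -198312618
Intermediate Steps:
o(g, L) = (-589 + g)*(L + g²)
(((o(-440, 967) + 534708) - 643468) + 1201137) + 804448 = (((((-440)³ - 589*967 - 589*(-440)² + 967*(-440)) + 534708) - 643468) + 1201137) + 804448 = ((((-85184000 - 569563 - 589*193600 - 425480) + 534708) - 643468) + 1201137) + 804448 = ((((-85184000 - 569563 - 114030400 - 425480) + 534708) - 643468) + 1201137) + 804448 = (((-200209443 + 534708) - 643468) + 1201137) + 804448 = ((-199674735 - 643468) + 1201137) + 804448 = (-200318203 + 1201137) + 804448 = -199117066 + 804448 = -198312618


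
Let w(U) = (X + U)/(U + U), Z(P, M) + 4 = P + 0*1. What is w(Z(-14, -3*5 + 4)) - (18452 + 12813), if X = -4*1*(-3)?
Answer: -187589/6 ≈ -31265.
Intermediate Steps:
Z(P, M) = -4 + P (Z(P, M) = -4 + (P + 0*1) = -4 + (P + 0) = -4 + P)
X = 12 (X = -4*(-3) = 12)
w(U) = (12 + U)/(2*U) (w(U) = (12 + U)/(U + U) = (12 + U)/((2*U)) = (12 + U)*(1/(2*U)) = (12 + U)/(2*U))
w(Z(-14, -3*5 + 4)) - (18452 + 12813) = (12 + (-4 - 14))/(2*(-4 - 14)) - (18452 + 12813) = (1/2)*(12 - 18)/(-18) - 1*31265 = (1/2)*(-1/18)*(-6) - 31265 = 1/6 - 31265 = -187589/6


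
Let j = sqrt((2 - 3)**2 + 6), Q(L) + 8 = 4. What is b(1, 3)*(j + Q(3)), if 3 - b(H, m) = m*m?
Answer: 24 - 6*sqrt(7) ≈ 8.1255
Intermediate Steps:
Q(L) = -4 (Q(L) = -8 + 4 = -4)
b(H, m) = 3 - m**2 (b(H, m) = 3 - m*m = 3 - m**2)
j = sqrt(7) (j = sqrt((-1)**2 + 6) = sqrt(1 + 6) = sqrt(7) ≈ 2.6458)
b(1, 3)*(j + Q(3)) = (3 - 1*3**2)*(sqrt(7) - 4) = (3 - 1*9)*(-4 + sqrt(7)) = (3 - 9)*(-4 + sqrt(7)) = -6*(-4 + sqrt(7)) = 24 - 6*sqrt(7)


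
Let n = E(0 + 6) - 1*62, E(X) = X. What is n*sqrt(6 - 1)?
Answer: -56*sqrt(5) ≈ -125.22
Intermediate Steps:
n = -56 (n = (0 + 6) - 1*62 = 6 - 62 = -56)
n*sqrt(6 - 1) = -56*sqrt(6 - 1) = -56*sqrt(5)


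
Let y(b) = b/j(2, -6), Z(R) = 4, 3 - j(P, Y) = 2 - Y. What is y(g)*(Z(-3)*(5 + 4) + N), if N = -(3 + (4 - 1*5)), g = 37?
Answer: -1258/5 ≈ -251.60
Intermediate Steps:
j(P, Y) = 1 + Y (j(P, Y) = 3 - (2 - Y) = 3 + (-2 + Y) = 1 + Y)
y(b) = -b/5 (y(b) = b/(1 - 6) = b/(-5) = b*(-⅕) = -b/5)
N = -2 (N = -(3 + (4 - 5)) = -(3 - 1) = -1*2 = -2)
y(g)*(Z(-3)*(5 + 4) + N) = (-⅕*37)*(4*(5 + 4) - 2) = -37*(4*9 - 2)/5 = -37*(36 - 2)/5 = -37/5*34 = -1258/5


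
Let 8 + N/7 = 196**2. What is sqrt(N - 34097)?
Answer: 7*sqrt(4791) ≈ 484.52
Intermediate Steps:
N = 268856 (N = -56 + 7*196**2 = -56 + 7*38416 = -56 + 268912 = 268856)
sqrt(N - 34097) = sqrt(268856 - 34097) = sqrt(234759) = 7*sqrt(4791)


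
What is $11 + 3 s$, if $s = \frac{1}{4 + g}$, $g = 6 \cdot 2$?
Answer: $\frac{179}{16} \approx 11.188$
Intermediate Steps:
$g = 12$
$s = \frac{1}{16}$ ($s = \frac{1}{4 + 12} = \frac{1}{16} \approx 0.0625$)
$11 + 3 s = 11 + 3 \cdot \frac{1}{16} = 11 + \frac{3}{16} = \frac{179}{16}$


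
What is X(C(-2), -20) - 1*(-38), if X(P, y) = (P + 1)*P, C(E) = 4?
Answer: 58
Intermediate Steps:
X(P, y) = P*(1 + P) (X(P, y) = (1 + P)*P = P*(1 + P))
X(C(-2), -20) - 1*(-38) = 4*(1 + 4) - 1*(-38) = 4*5 + 38 = 20 + 38 = 58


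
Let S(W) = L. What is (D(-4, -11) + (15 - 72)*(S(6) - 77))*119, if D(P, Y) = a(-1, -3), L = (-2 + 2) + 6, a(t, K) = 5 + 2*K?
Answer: 481474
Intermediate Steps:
L = 6 (L = 0 + 6 = 6)
D(P, Y) = -1 (D(P, Y) = 5 + 2*(-3) = 5 - 6 = -1)
S(W) = 6
(D(-4, -11) + (15 - 72)*(S(6) - 77))*119 = (-1 + (15 - 72)*(6 - 77))*119 = (-1 - 57*(-71))*119 = (-1 + 4047)*119 = 4046*119 = 481474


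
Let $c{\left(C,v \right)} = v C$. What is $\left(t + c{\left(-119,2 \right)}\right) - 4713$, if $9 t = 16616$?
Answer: $- \frac{27943}{9} \approx -3104.8$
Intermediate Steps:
$t = \frac{16616}{9}$ ($t = \frac{1}{9} \cdot 16616 = \frac{16616}{9} \approx 1846.2$)
$c{\left(C,v \right)} = C v$
$\left(t + c{\left(-119,2 \right)}\right) - 4713 = \left(\frac{16616}{9} - 238\right) - 4713 = \frac{14474}{9} - 4713 = - \frac{27943}{9}$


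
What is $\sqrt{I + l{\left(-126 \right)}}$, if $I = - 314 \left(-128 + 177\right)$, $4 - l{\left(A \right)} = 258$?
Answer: $2 i \sqrt{3910} \approx 125.06 i$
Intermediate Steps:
$l{\left(A \right)} = -254$ ($l{\left(A \right)} = 4 - 258 = -254$)
$I = -15386$ ($I = \left(-314\right) 49 = -15386$)
$\sqrt{I + l{\left(-126 \right)}} = \sqrt{-15386 - 254} = \sqrt{-15640} = 2 i \sqrt{3910}$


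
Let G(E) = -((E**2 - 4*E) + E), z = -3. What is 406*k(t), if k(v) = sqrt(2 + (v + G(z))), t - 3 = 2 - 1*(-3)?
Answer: 812*I*sqrt(2) ≈ 1148.3*I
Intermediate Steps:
G(E) = -E**2 + 3*E (G(E) = -(E**2 - 3*E) = -E**2 + 3*E)
t = 8 (t = 3 + (2 - 1*(-3)) = 3 + (2 + 3) = 3 + 5 = 8)
k(v) = sqrt(-16 + v) (k(v) = sqrt(2 + (v - 3*(3 - 1*(-3)))) = sqrt(2 + (v - 3*(3 + 3))) = sqrt(2 + (v - 3*6)) = sqrt(2 + (v - 18)) = sqrt(2 + (-18 + v)) = sqrt(-16 + v))
406*k(t) = 406*sqrt(-16 + 8) = 406*sqrt(-8) = 406*(2*I*sqrt(2)) = 812*I*sqrt(2)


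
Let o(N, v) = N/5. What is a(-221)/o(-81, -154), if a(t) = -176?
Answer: 880/81 ≈ 10.864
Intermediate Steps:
o(N, v) = N/5 (o(N, v) = N*(⅕) = N/5)
a(-221)/o(-81, -154) = -176/((⅕)*(-81)) = -176/(-81/5) = -176*(-5/81) = 880/81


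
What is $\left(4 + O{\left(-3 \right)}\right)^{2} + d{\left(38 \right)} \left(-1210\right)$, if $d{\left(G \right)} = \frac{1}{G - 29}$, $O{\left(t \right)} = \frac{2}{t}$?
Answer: $- \frac{370}{3} \approx -123.33$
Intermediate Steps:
$d{\left(G \right)} = \frac{1}{-29 + G}$
$\left(4 + O{\left(-3 \right)}\right)^{2} + d{\left(38 \right)} \left(-1210\right) = \left(4 + \frac{2}{-3}\right)^{2} + \frac{1}{-29 + 38} \left(-1210\right) = \left(4 + 2 \left(- \frac{1}{3}\right)\right)^{2} + \frac{1}{9} \left(-1210\right) = \left(4 - \frac{2}{3}\right)^{2} + \frac{1}{9} \left(-1210\right) = \left(\frac{10}{3}\right)^{2} - \frac{1210}{9} = \frac{100}{9} - \frac{1210}{9} = - \frac{370}{3}$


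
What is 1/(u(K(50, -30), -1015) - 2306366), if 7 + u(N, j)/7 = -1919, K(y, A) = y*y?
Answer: -1/2319848 ≈ -4.3106e-7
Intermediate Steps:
K(y, A) = y**2
u(N, j) = -13482 (u(N, j) = -49 + 7*(-1919) = -49 - 13433 = -13482)
1/(u(K(50, -30), -1015) - 2306366) = 1/(-13482 - 2306366) = 1/(-2319848) = -1/2319848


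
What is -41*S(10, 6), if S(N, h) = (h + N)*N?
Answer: -6560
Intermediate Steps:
S(N, h) = N*(N + h) (S(N, h) = (N + h)*N = N*(N + h))
-41*S(10, 6) = -410*(10 + 6) = -410*16 = -41*160 = -6560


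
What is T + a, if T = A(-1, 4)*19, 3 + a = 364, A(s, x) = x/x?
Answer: 380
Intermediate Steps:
A(s, x) = 1
a = 361 (a = -3 + 364 = 361)
T = 19 (T = 1*19 = 19)
T + a = 19 + 361 = 380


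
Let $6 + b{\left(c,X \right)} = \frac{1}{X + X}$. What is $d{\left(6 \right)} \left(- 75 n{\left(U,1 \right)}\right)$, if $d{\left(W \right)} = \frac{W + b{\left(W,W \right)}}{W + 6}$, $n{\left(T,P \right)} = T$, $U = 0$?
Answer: $0$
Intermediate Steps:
$b{\left(c,X \right)} = -6 + \frac{1}{2 X}$ ($b{\left(c,X \right)} = -6 + \frac{1}{X + X} = -6 + \frac{1}{2 X}$)
$d{\left(W \right)} = \frac{-6 + W + \frac{1}{2 W}}{6 + W}$ ($d{\left(W \right)} = \frac{W - \left(6 - \frac{1}{2 W}\right)}{W + 6} = \frac{-6 + W + \frac{1}{2 W}}{6 + W}$)
$d{\left(6 \right)} \left(- 75 n{\left(U,1 \right)}\right) = \frac{\frac{1}{2} + 6 \left(-6 + 6\right)}{6 \left(6 + 6\right)} \left(\left(-75\right) 0\right) = \frac{\frac{1}{2} + 6 \cdot 0}{6 \cdot 12} \cdot 0 = \frac{1}{6} \cdot \frac{1}{12} \left(\frac{1}{2} + 0\right) 0 = \frac{1}{6} \cdot \frac{1}{12} \cdot \frac{1}{2} \cdot 0 = \frac{1}{144} \cdot 0 = 0$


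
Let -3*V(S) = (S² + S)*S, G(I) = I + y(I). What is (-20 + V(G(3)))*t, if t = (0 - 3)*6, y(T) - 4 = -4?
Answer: 576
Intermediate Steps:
y(T) = 0 (y(T) = 4 - 4 = 0)
t = -18 (t = -3*6 = -18)
G(I) = I (G(I) = I + 0 = I)
V(S) = -S*(S + S²)/3 (V(S) = -(S² + S)*S/3 = -(S + S²)*S/3 = -S*(S + S²)/3)
(-20 + V(G(3)))*t = (-20 + (⅓)*3²*(-1 - 1*3))*(-18) = (-20 + (⅓)*9*(-1 - 3))*(-18) = (-20 + (⅓)*9*(-4))*(-18) = (-20 - 12)*(-18) = -32*(-18) = 576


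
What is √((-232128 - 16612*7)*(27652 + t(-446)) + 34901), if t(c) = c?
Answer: I*√9478861971 ≈ 97360.0*I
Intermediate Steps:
√((-232128 - 16612*7)*(27652 + t(-446)) + 34901) = √((-232128 - 16612*7)*(27652 - 446) + 34901) = √((-232128 - 116284)*27206 + 34901) = √(-348412*27206 + 34901) = √(-9478896872 + 34901) = √(-9478861971) = I*√9478861971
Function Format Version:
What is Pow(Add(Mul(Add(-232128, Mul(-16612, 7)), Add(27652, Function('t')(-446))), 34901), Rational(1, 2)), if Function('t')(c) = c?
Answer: Mul(I, Pow(9478861971, Rational(1, 2))) ≈ Mul(97360., I)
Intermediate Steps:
Pow(Add(Mul(Add(-232128, Mul(-16612, 7)), Add(27652, Function('t')(-446))), 34901), Rational(1, 2)) = Pow(Add(Mul(Add(-232128, Mul(-16612, 7)), Add(27652, -446)), 34901), Rational(1, 2)) = Pow(Add(Mul(Add(-232128, -116284), 27206), 34901), Rational(1, 2)) = Pow(Add(Mul(-348412, 27206), 34901), Rational(1, 2)) = Pow(Add(-9478896872, 34901), Rational(1, 2)) = Pow(-9478861971, Rational(1, 2)) = Mul(I, Pow(9478861971, Rational(1, 2)))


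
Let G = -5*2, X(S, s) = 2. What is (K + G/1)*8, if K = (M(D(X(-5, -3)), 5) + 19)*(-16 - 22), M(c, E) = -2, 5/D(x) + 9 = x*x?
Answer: -5248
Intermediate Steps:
D(x) = 5/(-9 + x²) (D(x) = 5/(-9 + x*x) = 5/(-9 + x²))
G = -10
K = -646 (K = (-2 + 19)*(-16 - 22) = 17*(-38) = -646)
(K + G/1)*8 = (-646 - 10/1)*8 = (-646 + 1*(-10))*8 = (-646 - 10)*8 = -656*8 = -5248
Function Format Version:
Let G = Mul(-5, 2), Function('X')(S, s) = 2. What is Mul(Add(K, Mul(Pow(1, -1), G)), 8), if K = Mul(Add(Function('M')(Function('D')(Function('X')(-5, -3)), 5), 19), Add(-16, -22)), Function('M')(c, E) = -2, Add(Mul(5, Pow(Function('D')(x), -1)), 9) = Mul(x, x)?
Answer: -5248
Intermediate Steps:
Function('D')(x) = Mul(5, Pow(Add(-9, Pow(x, 2)), -1)) (Function('D')(x) = Mul(5, Pow(Add(-9, Mul(x, x)), -1)) = Mul(5, Pow(Add(-9, Pow(x, 2)), -1)))
G = -10
K = -646 (K = Mul(Add(-2, 19), Add(-16, -22)) = Mul(17, -38) = -646)
Mul(Add(K, Mul(Pow(1, -1), G)), 8) = Mul(Add(-646, Mul(Pow(1, -1), -10)), 8) = Mul(Add(-646, Mul(1, -10)), 8) = Mul(Add(-646, -10), 8) = Mul(-656, 8) = -5248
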